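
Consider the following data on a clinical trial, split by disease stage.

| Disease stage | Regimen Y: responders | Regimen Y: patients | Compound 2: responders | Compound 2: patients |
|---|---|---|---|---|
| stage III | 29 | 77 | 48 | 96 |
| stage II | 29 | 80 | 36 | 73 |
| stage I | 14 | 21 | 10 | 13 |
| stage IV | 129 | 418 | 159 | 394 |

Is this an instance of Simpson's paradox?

No

Stage III: Regimen Y 29/77 = 37.7%, Compound 2 48/96 = 50.0% → Compound 2
Stage II: Regimen Y 29/80 = 36.2%, Compound 2 36/73 = 49.3% → Compound 2
Stage I: Regimen Y 14/21 = 66.7%, Compound 2 10/13 = 76.9% → Compound 2
Stage IV: Regimen Y 129/418 = 30.9%, Compound 2 159/394 = 40.4% → Compound 2
Overall: Regimen Y 201/596 = 33.7%, Compound 2 253/576 = 43.9% → Compound 2
Compound 2 wins overall and in every disease group — no reversal.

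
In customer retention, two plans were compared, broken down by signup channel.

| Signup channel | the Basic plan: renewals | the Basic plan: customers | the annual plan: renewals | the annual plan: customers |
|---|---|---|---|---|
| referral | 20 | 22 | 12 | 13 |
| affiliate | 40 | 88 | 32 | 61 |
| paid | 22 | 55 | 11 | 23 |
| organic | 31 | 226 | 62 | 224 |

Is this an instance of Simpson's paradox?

No

Referral: the Basic plan 20/22 = 90.9%, the annual plan 12/13 = 92.3% → the annual plan
Affiliate: the Basic plan 40/88 = 45.5%, the annual plan 32/61 = 52.5% → the annual plan
Paid: the Basic plan 22/55 = 40.0%, the annual plan 11/23 = 47.8% → the annual plan
Organic: the Basic plan 31/226 = 13.7%, the annual plan 62/224 = 27.7% → the annual plan
Overall: the Basic plan 113/391 = 28.9%, the annual plan 117/321 = 36.4% → the annual plan
The annual plan wins overall and in every signup group — no reversal.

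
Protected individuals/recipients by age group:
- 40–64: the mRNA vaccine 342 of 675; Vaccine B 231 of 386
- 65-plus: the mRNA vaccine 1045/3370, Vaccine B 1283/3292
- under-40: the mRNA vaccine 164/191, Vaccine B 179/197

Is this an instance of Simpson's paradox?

40–64: the mRNA vaccine 342/675 = 50.7%, Vaccine B 231/386 = 59.8% → Vaccine B
65-plus: the mRNA vaccine 1045/3370 = 31.0%, Vaccine B 1283/3292 = 39.0% → Vaccine B
Under-40: the mRNA vaccine 164/191 = 85.9%, Vaccine B 179/197 = 90.9% → Vaccine B
Overall: the mRNA vaccine 1551/4236 = 36.6%, Vaccine B 1693/3875 = 43.7% → Vaccine B
Vaccine B wins overall and in every age group — no reversal.

No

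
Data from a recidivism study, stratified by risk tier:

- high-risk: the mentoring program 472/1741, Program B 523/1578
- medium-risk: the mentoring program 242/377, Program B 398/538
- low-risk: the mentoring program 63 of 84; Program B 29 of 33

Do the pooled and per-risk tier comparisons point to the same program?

High-risk: the mentoring program 472/1741 = 27.1%, Program B 523/1578 = 33.1% → Program B
Medium-risk: the mentoring program 242/377 = 64.2%, Program B 398/538 = 74.0% → Program B
Low-risk: the mentoring program 63/84 = 75.0%, Program B 29/33 = 87.9% → Program B
Overall: the mentoring program 777/2202 = 35.3%, Program B 950/2149 = 44.2% → Program B
Program B wins overall and in every risk group — no reversal.

Yes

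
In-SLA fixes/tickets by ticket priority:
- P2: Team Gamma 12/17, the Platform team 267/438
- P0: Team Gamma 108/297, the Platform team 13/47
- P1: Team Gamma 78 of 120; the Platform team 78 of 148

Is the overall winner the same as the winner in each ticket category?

No

P2: Team Gamma 12/17 = 70.6%, the Platform team 267/438 = 61.0% → Team Gamma
P0: Team Gamma 108/297 = 36.4%, the Platform team 13/47 = 27.7% → Team Gamma
P1: Team Gamma 78/120 = 65.0%, the Platform team 78/148 = 52.7% → Team Gamma
Overall: Team Gamma 198/434 = 45.6%, the Platform team 358/633 = 56.6% → the Platform team
Team Gamma wins each ticket group but the Platform team wins overall — the comparison reverses. Team Gamma's tickets skew toward P0, which has a lower base rate.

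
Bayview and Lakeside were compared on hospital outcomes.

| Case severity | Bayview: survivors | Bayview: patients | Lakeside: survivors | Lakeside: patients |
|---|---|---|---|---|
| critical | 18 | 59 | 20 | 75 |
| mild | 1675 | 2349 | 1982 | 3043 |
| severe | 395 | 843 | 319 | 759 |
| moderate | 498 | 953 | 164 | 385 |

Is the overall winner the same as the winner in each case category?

Yes

Critical: Bayview 18/59 = 30.5%, Lakeside 20/75 = 26.7% → Bayview
Mild: Bayview 1675/2349 = 71.3%, Lakeside 1982/3043 = 65.1% → Bayview
Severe: Bayview 395/843 = 46.9%, Lakeside 319/759 = 42.0% → Bayview
Moderate: Bayview 498/953 = 52.3%, Lakeside 164/385 = 42.6% → Bayview
Overall: Bayview 2586/4204 = 61.5%, Lakeside 2485/4262 = 58.3% → Bayview
Bayview wins overall and in every case group — no reversal.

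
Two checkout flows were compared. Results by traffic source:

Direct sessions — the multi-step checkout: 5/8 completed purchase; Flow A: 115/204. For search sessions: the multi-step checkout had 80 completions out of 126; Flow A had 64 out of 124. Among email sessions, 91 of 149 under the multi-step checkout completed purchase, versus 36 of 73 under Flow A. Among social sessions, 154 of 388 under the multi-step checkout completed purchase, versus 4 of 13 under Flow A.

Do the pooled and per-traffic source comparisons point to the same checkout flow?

No

Direct: the multi-step checkout 5/8 = 62.5%, Flow A 115/204 = 56.4% → the multi-step checkout
Search: the multi-step checkout 80/126 = 63.5%, Flow A 64/124 = 51.6% → the multi-step checkout
Email: the multi-step checkout 91/149 = 61.1%, Flow A 36/73 = 49.3% → the multi-step checkout
Social: the multi-step checkout 154/388 = 39.7%, Flow A 4/13 = 30.8% → the multi-step checkout
Overall: the multi-step checkout 330/671 = 49.2%, Flow A 219/414 = 52.9% → Flow A
The multi-step checkout wins each traffic group but Flow A wins overall — the comparison reverses. The multi-step checkout's sessions skew toward social, which has a lower base rate.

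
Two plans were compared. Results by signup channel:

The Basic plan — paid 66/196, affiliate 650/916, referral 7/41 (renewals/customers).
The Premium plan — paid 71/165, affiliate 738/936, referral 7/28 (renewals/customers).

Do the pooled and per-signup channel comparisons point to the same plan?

Yes

Paid: the Basic plan 66/196 = 33.7%, the Premium plan 71/165 = 43.0% → the Premium plan
Affiliate: the Basic plan 650/916 = 71.0%, the Premium plan 738/936 = 78.8% → the Premium plan
Referral: the Basic plan 7/41 = 17.1%, the Premium plan 7/28 = 25.0% → the Premium plan
Overall: the Basic plan 723/1153 = 62.7%, the Premium plan 816/1129 = 72.3% → the Premium plan
The Premium plan wins overall and in every signup group — no reversal.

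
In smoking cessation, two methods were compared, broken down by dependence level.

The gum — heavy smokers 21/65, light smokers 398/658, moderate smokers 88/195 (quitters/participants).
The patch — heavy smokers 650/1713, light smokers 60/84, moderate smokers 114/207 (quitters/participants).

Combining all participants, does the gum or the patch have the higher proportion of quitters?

the gum

Heavy smokers: the gum 21/65 = 32.3%, the patch 650/1713 = 37.9% → the patch
Light smokers: the gum 398/658 = 60.5%, the patch 60/84 = 71.4% → the patch
Moderate smokers: the gum 88/195 = 45.1%, the patch 114/207 = 55.1% → the patch
Overall: the gum 507/918 = 55.2%, the patch 824/2004 = 41.1% → the gum
(The patch wins every dependence group but the gum wins overall — the patch's participants skew toward the low-rate heavy smokers group.)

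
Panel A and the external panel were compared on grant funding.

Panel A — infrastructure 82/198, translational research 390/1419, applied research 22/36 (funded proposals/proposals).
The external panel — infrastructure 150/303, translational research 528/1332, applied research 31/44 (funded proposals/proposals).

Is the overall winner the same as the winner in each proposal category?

Infrastructure: Panel A 82/198 = 41.4%, the external panel 150/303 = 49.5% → the external panel
Translational research: Panel A 390/1419 = 27.5%, the external panel 528/1332 = 39.6% → the external panel
Applied research: Panel A 22/36 = 61.1%, the external panel 31/44 = 70.5% → the external panel
Overall: Panel A 494/1653 = 29.9%, the external panel 709/1679 = 42.2% → the external panel
The external panel wins overall and in every proposal group — no reversal.

Yes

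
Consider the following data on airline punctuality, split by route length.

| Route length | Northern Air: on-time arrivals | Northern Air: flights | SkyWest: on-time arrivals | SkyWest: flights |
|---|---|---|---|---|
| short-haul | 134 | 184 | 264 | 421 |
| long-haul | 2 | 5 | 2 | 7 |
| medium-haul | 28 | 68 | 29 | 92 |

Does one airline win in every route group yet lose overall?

No

Short-haul: Northern Air 134/184 = 72.8%, SkyWest 264/421 = 62.7% → Northern Air
Long-haul: Northern Air 2/5 = 40.0%, SkyWest 2/7 = 28.6% → Northern Air
Medium-haul: Northern Air 28/68 = 41.2%, SkyWest 29/92 = 31.5% → Northern Air
Overall: Northern Air 164/257 = 63.8%, SkyWest 295/520 = 56.7% → Northern Air
Northern Air wins overall and in every route group — no reversal.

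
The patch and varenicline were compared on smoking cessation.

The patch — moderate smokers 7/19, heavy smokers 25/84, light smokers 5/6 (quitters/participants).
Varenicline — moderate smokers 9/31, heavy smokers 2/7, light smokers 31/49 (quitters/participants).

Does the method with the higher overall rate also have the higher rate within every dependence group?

No

Moderate smokers: the patch 7/19 = 36.8%, varenicline 9/31 = 29.0% → the patch
Heavy smokers: the patch 25/84 = 29.8%, varenicline 2/7 = 28.6% → the patch
Light smokers: the patch 5/6 = 83.3%, varenicline 31/49 = 63.3% → the patch
Overall: the patch 37/109 = 33.9%, varenicline 42/87 = 48.3% → varenicline
The patch wins each dependence group but varenicline wins overall — the comparison reverses. The patch's participants skew toward heavy smokers, which has a lower base rate.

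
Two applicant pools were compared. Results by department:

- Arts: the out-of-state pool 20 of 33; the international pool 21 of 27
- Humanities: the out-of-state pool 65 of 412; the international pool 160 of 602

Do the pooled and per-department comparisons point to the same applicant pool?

Yes

Arts: the out-of-state pool 20/33 = 60.6%, the international pool 21/27 = 77.8% → the international pool
Humanities: the out-of-state pool 65/412 = 15.8%, the international pool 160/602 = 26.6% → the international pool
Overall: the out-of-state pool 85/445 = 19.1%, the international pool 181/629 = 28.8% → the international pool
The international pool wins overall and in every department group — no reversal.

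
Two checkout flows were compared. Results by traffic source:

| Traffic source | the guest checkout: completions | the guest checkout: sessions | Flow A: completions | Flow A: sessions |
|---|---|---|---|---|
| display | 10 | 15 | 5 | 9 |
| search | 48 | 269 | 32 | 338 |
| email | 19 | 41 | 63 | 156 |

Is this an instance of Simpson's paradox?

Display: the guest checkout 10/15 = 66.7%, Flow A 5/9 = 55.6% → the guest checkout
Search: the guest checkout 48/269 = 17.8%, Flow A 32/338 = 9.5% → the guest checkout
Email: the guest checkout 19/41 = 46.3%, Flow A 63/156 = 40.4% → the guest checkout
Overall: the guest checkout 77/325 = 23.7%, Flow A 100/503 = 19.9% → the guest checkout
The guest checkout wins overall and in every traffic group — no reversal.

No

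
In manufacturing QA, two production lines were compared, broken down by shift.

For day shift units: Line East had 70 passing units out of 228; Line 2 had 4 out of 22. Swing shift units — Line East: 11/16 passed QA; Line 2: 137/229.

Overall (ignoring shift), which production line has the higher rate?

Day shift: Line East 70/228 = 30.7%, Line 2 4/22 = 18.2% → Line East
Swing shift: Line East 11/16 = 68.8%, Line 2 137/229 = 59.8% → Line East
Overall: Line East 81/244 = 33.2%, Line 2 141/251 = 56.2% → Line 2
(Line East wins every shift group but Line 2 wins overall — Line East's units skew toward the low-rate day shift group.)

Line 2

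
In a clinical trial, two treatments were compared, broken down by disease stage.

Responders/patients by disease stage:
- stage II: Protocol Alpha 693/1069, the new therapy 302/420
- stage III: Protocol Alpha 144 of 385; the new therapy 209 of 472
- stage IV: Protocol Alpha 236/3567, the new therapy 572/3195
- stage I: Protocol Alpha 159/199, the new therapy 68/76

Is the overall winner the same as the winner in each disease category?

Stage II: Protocol Alpha 693/1069 = 64.8%, the new therapy 302/420 = 71.9% → the new therapy
Stage III: Protocol Alpha 144/385 = 37.4%, the new therapy 209/472 = 44.3% → the new therapy
Stage IV: Protocol Alpha 236/3567 = 6.6%, the new therapy 572/3195 = 17.9% → the new therapy
Stage I: Protocol Alpha 159/199 = 79.9%, the new therapy 68/76 = 89.5% → the new therapy
Overall: Protocol Alpha 1232/5220 = 23.6%, the new therapy 1151/4163 = 27.6% → the new therapy
The new therapy wins overall and in every disease group — no reversal.

Yes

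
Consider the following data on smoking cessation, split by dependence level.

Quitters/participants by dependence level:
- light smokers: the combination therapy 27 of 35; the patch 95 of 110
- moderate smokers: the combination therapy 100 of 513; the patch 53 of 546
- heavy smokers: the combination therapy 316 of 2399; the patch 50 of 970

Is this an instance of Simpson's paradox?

No

Light smokers: the combination therapy 27/35 = 77.1%, the patch 95/110 = 86.4% → the patch
Moderate smokers: the combination therapy 100/513 = 19.5%, the patch 53/546 = 9.7% → the combination therapy
Heavy smokers: the combination therapy 316/2399 = 13.2%, the patch 50/970 = 5.2% → the combination therapy
Overall: the combination therapy 443/2947 = 15.0%, the patch 198/1626 = 12.2% → the combination therapy
Neither sweeps: the combination therapy wins 2 of 3 groups, the patch wins 1. The combination therapy wins overall but not every group — no Simpson reversal.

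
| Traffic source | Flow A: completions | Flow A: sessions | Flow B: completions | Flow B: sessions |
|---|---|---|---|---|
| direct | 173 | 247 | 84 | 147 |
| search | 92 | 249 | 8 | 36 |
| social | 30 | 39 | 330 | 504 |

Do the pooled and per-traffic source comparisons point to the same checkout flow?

Direct: Flow A 173/247 = 70.0%, Flow B 84/147 = 57.1% → Flow A
Search: Flow A 92/249 = 36.9%, Flow B 8/36 = 22.2% → Flow A
Social: Flow A 30/39 = 76.9%, Flow B 330/504 = 65.5% → Flow A
Overall: Flow A 295/535 = 55.1%, Flow B 422/687 = 61.4% → Flow B
Flow A wins each traffic group but Flow B wins overall — the comparison reverses. Flow A's sessions skew toward search, which has a lower base rate.

No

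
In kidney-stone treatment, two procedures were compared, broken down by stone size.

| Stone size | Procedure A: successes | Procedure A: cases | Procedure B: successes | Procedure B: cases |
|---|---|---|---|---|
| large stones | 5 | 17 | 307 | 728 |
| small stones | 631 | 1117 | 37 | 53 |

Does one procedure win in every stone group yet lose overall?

Yes

Large stones: Procedure A 5/17 = 29.4%, Procedure B 307/728 = 42.2% → Procedure B
Small stones: Procedure A 631/1117 = 56.5%, Procedure B 37/53 = 69.8% → Procedure B
Overall: Procedure A 636/1134 = 56.1%, Procedure B 344/781 = 44.0% → Procedure A
Procedure B wins each stone group but Procedure A wins overall — the comparison reverses. Procedure B's cases skew toward large stones, which has a lower base rate.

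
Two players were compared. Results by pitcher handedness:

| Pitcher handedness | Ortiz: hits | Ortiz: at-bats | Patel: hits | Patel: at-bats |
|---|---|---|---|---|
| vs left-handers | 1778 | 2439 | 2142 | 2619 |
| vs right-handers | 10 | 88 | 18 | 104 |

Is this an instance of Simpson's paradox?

No

Vs left-handers: Ortiz 1778/2439 = 72.9%, Patel 2142/2619 = 81.8% → Patel
Vs right-handers: Ortiz 10/88 = 11.4%, Patel 18/104 = 17.3% → Patel
Overall: Ortiz 1788/2527 = 70.8%, Patel 2160/2723 = 79.3% → Patel
Patel wins overall and in every pitcher group — no reversal.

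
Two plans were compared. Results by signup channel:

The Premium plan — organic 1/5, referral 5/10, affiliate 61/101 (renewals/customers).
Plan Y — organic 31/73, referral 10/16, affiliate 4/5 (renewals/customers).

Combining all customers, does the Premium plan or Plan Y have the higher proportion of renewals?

Organic: the Premium plan 1/5 = 20.0%, Plan Y 31/73 = 42.5% → Plan Y
Referral: the Premium plan 5/10 = 50.0%, Plan Y 10/16 = 62.5% → Plan Y
Affiliate: the Premium plan 61/101 = 60.4%, Plan Y 4/5 = 80.0% → Plan Y
Overall: the Premium plan 67/116 = 57.8%, Plan Y 45/94 = 47.9% → the Premium plan
(Plan Y wins every signup group but the Premium plan wins overall — Plan Y's customers skew toward the low-rate organic group.)

the Premium plan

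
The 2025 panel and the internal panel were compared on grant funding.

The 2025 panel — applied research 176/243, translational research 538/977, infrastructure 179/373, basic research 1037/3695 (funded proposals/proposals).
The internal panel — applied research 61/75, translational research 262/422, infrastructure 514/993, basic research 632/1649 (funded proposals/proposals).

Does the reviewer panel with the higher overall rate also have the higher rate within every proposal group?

Applied research: the 2025 panel 176/243 = 72.4%, the internal panel 61/75 = 81.3% → the internal panel
Translational research: the 2025 panel 538/977 = 55.1%, the internal panel 262/422 = 62.1% → the internal panel
Infrastructure: the 2025 panel 179/373 = 48.0%, the internal panel 514/993 = 51.8% → the internal panel
Basic research: the 2025 panel 1037/3695 = 28.1%, the internal panel 632/1649 = 38.3% → the internal panel
Overall: the 2025 panel 1930/5288 = 36.5%, the internal panel 1469/3139 = 46.8% → the internal panel
The internal panel wins overall and in every proposal group — no reversal.

Yes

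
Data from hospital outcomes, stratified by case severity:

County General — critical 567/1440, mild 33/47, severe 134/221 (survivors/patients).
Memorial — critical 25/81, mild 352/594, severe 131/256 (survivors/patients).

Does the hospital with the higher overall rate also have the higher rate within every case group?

Critical: County General 567/1440 = 39.4%, Memorial 25/81 = 30.9% → County General
Mild: County General 33/47 = 70.2%, Memorial 352/594 = 59.3% → County General
Severe: County General 134/221 = 60.6%, Memorial 131/256 = 51.2% → County General
Overall: County General 734/1708 = 43.0%, Memorial 508/931 = 54.6% → Memorial
County General wins each case group but Memorial wins overall — the comparison reverses. County General's patients skew toward critical, which has a lower base rate.

No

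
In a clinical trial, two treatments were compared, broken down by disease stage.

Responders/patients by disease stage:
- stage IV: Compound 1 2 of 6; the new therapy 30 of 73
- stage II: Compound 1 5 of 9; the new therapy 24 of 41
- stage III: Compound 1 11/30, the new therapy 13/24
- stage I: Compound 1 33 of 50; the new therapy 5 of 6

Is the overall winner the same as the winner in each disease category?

Stage IV: Compound 1 2/6 = 33.3%, the new therapy 30/73 = 41.1% → the new therapy
Stage II: Compound 1 5/9 = 55.6%, the new therapy 24/41 = 58.5% → the new therapy
Stage III: Compound 1 11/30 = 36.7%, the new therapy 13/24 = 54.2% → the new therapy
Stage I: Compound 1 33/50 = 66.0%, the new therapy 5/6 = 83.3% → the new therapy
Overall: Compound 1 51/95 = 53.7%, the new therapy 72/144 = 50.0% → Compound 1
The new therapy wins each disease group but Compound 1 wins overall — the comparison reverses. The new therapy's patients skew toward stage IV, which has a lower base rate.

No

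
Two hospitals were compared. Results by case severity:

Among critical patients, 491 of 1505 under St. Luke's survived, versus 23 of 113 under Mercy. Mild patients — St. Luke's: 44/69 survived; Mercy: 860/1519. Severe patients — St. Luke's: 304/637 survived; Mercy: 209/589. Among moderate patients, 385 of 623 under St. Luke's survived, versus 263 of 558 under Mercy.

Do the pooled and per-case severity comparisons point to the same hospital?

No

Critical: St. Luke's 491/1505 = 32.6%, Mercy 23/113 = 20.4% → St. Luke's
Mild: St. Luke's 44/69 = 63.8%, Mercy 860/1519 = 56.6% → St. Luke's
Severe: St. Luke's 304/637 = 47.7%, Mercy 209/589 = 35.5% → St. Luke's
Moderate: St. Luke's 385/623 = 61.8%, Mercy 263/558 = 47.1% → St. Luke's
Overall: St. Luke's 1224/2834 = 43.2%, Mercy 1355/2779 = 48.8% → Mercy
St. Luke's wins each case group but Mercy wins overall — the comparison reverses. St. Luke's's patients skew toward critical, which has a lower base rate.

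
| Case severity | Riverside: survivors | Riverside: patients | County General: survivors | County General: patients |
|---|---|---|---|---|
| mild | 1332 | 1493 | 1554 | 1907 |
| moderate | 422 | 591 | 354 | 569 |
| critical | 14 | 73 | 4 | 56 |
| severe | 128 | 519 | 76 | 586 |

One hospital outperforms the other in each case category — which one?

Riverside

Mild: Riverside 1332/1493 = 89.2%, County General 1554/1907 = 81.5% → Riverside
Moderate: Riverside 422/591 = 71.4%, County General 354/569 = 62.2% → Riverside
Critical: Riverside 14/73 = 19.2%, County General 4/56 = 7.1% → Riverside
Severe: Riverside 128/519 = 24.7%, County General 76/586 = 13.0% → Riverside
Riverside has the higher rate in all 4 groups.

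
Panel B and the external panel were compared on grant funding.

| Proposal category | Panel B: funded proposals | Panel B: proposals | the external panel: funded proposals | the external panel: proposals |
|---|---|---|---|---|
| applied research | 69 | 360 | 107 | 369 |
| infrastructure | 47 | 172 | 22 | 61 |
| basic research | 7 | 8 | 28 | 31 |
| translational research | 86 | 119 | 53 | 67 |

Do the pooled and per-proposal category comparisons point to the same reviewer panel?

Applied research: Panel B 69/360 = 19.2%, the external panel 107/369 = 29.0% → the external panel
Infrastructure: Panel B 47/172 = 27.3%, the external panel 22/61 = 36.1% → the external panel
Basic research: Panel B 7/8 = 87.5%, the external panel 28/31 = 90.3% → the external panel
Translational research: Panel B 86/119 = 72.3%, the external panel 53/67 = 79.1% → the external panel
Overall: Panel B 209/659 = 31.7%, the external panel 210/528 = 39.8% → the external panel
The external panel wins overall and in every proposal group — no reversal.

Yes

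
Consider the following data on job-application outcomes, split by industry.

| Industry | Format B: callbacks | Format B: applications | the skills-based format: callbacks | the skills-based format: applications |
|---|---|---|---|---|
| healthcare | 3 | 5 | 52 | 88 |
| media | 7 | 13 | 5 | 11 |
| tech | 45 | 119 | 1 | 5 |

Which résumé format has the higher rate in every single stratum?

Format B

Healthcare: Format B 3/5 = 60.0%, the skills-based format 52/88 = 59.1% → Format B
Media: Format B 7/13 = 53.8%, the skills-based format 5/11 = 45.5% → Format B
Tech: Format B 45/119 = 37.8%, the skills-based format 1/5 = 20.0% → Format B
Format B has the higher rate in all 3 groups.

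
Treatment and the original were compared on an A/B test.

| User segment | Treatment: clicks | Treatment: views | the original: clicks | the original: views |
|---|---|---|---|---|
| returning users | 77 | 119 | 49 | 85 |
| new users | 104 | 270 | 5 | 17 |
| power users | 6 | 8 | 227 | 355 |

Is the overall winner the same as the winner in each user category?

Returning users: Treatment 77/119 = 64.7%, the original 49/85 = 57.6% → Treatment
New users: Treatment 104/270 = 38.5%, the original 5/17 = 29.4% → Treatment
Power users: Treatment 6/8 = 75.0%, the original 227/355 = 63.9% → Treatment
Overall: Treatment 187/397 = 47.1%, the original 281/457 = 61.5% → the original
Treatment wins each user group but the original wins overall — the comparison reverses. Treatment's views skew toward new users, which has a lower base rate.

No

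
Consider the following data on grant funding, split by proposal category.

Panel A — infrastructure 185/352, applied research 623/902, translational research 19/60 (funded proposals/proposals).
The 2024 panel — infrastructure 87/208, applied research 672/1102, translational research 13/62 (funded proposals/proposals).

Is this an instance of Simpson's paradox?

Infrastructure: Panel A 185/352 = 52.6%, the 2024 panel 87/208 = 41.8% → Panel A
Applied research: Panel A 623/902 = 69.1%, the 2024 panel 672/1102 = 61.0% → Panel A
Translational research: Panel A 19/60 = 31.7%, the 2024 panel 13/62 = 21.0% → Panel A
Overall: Panel A 827/1314 = 62.9%, the 2024 panel 772/1372 = 56.3% → Panel A
Panel A wins overall and in every proposal group — no reversal.

No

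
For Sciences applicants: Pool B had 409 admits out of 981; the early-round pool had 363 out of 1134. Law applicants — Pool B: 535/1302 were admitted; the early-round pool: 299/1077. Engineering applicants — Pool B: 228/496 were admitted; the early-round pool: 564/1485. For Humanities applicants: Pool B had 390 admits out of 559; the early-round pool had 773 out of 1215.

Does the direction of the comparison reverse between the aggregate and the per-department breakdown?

Sciences: Pool B 409/981 = 41.7%, the early-round pool 363/1134 = 32.0% → Pool B
Law: Pool B 535/1302 = 41.1%, the early-round pool 299/1077 = 27.8% → Pool B
Engineering: Pool B 228/496 = 46.0%, the early-round pool 564/1485 = 38.0% → Pool B
Humanities: Pool B 390/559 = 69.8%, the early-round pool 773/1215 = 63.6% → Pool B
Overall: Pool B 1562/3338 = 46.8%, the early-round pool 1999/4911 = 40.7% → Pool B
Pool B wins overall and in every department group — no reversal.

No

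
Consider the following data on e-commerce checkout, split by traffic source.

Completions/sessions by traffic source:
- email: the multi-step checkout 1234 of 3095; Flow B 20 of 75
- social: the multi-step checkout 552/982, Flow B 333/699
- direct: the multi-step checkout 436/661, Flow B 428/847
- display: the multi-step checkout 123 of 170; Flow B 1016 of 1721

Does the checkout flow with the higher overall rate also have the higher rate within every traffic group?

Email: the multi-step checkout 1234/3095 = 39.9%, Flow B 20/75 = 26.7% → the multi-step checkout
Social: the multi-step checkout 552/982 = 56.2%, Flow B 333/699 = 47.6% → the multi-step checkout
Direct: the multi-step checkout 436/661 = 66.0%, Flow B 428/847 = 50.5% → the multi-step checkout
Display: the multi-step checkout 123/170 = 72.4%, Flow B 1016/1721 = 59.0% → the multi-step checkout
Overall: the multi-step checkout 2345/4908 = 47.8%, Flow B 1797/3342 = 53.8% → Flow B
The multi-step checkout wins each traffic group but Flow B wins overall — the comparison reverses. The multi-step checkout's sessions skew toward email, which has a lower base rate.

No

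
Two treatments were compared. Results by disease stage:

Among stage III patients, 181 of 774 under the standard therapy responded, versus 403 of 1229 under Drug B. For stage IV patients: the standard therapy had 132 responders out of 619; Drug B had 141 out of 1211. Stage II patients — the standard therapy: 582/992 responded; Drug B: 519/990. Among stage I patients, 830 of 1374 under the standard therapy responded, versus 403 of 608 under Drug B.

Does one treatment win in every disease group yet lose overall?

No

Stage III: the standard therapy 181/774 = 23.4%, Drug B 403/1229 = 32.8% → Drug B
Stage IV: the standard therapy 132/619 = 21.3%, Drug B 141/1211 = 11.6% → the standard therapy
Stage II: the standard therapy 582/992 = 58.7%, Drug B 519/990 = 52.4% → the standard therapy
Stage I: the standard therapy 830/1374 = 60.4%, Drug B 403/608 = 66.3% → Drug B
Overall: the standard therapy 1725/3759 = 45.9%, Drug B 1466/4038 = 36.3% → the standard therapy
Neither sweeps: the standard therapy wins 2 of 4 groups, Drug B wins 2. The standard therapy wins overall but not every group — no Simpson reversal.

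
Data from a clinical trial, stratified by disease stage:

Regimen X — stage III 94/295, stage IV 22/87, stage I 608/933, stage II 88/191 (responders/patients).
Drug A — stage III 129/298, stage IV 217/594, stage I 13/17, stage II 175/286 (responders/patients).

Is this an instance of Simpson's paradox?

Stage III: Regimen X 94/295 = 31.9%, Drug A 129/298 = 43.3% → Drug A
Stage IV: Regimen X 22/87 = 25.3%, Drug A 217/594 = 36.5% → Drug A
Stage I: Regimen X 608/933 = 65.2%, Drug A 13/17 = 76.5% → Drug A
Stage II: Regimen X 88/191 = 46.1%, Drug A 175/286 = 61.2% → Drug A
Overall: Regimen X 812/1506 = 53.9%, Drug A 534/1195 = 44.7% → Regimen X
Drug A wins each disease group but Regimen X wins overall — the comparison reverses. Drug A's patients skew toward stage IV, which has a lower base rate.

Yes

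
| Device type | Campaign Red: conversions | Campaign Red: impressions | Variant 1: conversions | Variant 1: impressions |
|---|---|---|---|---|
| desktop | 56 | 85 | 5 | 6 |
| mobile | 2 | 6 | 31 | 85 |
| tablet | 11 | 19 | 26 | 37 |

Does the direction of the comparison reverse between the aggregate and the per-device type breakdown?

Desktop: Campaign Red 56/85 = 65.9%, Variant 1 5/6 = 83.3% → Variant 1
Mobile: Campaign Red 2/6 = 33.3%, Variant 1 31/85 = 36.5% → Variant 1
Tablet: Campaign Red 11/19 = 57.9%, Variant 1 26/37 = 70.3% → Variant 1
Overall: Campaign Red 69/110 = 62.7%, Variant 1 62/128 = 48.4% → Campaign Red
Variant 1 wins each device group but Campaign Red wins overall — the comparison reverses. Variant 1's impressions skew toward mobile, which has a lower base rate.

Yes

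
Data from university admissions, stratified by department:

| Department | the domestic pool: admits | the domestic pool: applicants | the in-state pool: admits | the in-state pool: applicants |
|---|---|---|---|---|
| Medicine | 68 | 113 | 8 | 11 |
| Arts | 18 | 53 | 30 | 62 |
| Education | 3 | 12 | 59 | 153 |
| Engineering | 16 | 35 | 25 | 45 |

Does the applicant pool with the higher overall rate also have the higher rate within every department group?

No

Medicine: the domestic pool 68/113 = 60.2%, the in-state pool 8/11 = 72.7% → the in-state pool
Arts: the domestic pool 18/53 = 34.0%, the in-state pool 30/62 = 48.4% → the in-state pool
Education: the domestic pool 3/12 = 25.0%, the in-state pool 59/153 = 38.6% → the in-state pool
Engineering: the domestic pool 16/35 = 45.7%, the in-state pool 25/45 = 55.6% → the in-state pool
Overall: the domestic pool 105/213 = 49.3%, the in-state pool 122/271 = 45.0% → the domestic pool
The in-state pool wins each department group but the domestic pool wins overall — the comparison reverses. The in-state pool's applicants skew toward Education, which has a lower base rate.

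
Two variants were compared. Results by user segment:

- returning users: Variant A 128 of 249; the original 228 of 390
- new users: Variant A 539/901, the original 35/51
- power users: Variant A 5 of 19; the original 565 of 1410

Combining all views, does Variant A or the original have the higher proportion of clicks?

Returning users: Variant A 128/249 = 51.4%, the original 228/390 = 58.5% → the original
New users: Variant A 539/901 = 59.8%, the original 35/51 = 68.6% → the original
Power users: Variant A 5/19 = 26.3%, the original 565/1410 = 40.1% → the original
Overall: Variant A 672/1169 = 57.5%, the original 828/1851 = 44.7% → Variant A
(The original wins every user group but Variant A wins overall — the original's views skew toward the low-rate power users group.)

Variant A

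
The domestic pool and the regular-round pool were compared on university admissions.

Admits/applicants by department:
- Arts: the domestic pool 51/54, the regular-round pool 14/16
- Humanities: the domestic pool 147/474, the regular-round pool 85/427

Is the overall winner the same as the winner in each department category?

Arts: the domestic pool 51/54 = 94.4%, the regular-round pool 14/16 = 87.5% → the domestic pool
Humanities: the domestic pool 147/474 = 31.0%, the regular-round pool 85/427 = 19.9% → the domestic pool
Overall: the domestic pool 198/528 = 37.5%, the regular-round pool 99/443 = 22.3% → the domestic pool
The domestic pool wins overall and in every department group — no reversal.

Yes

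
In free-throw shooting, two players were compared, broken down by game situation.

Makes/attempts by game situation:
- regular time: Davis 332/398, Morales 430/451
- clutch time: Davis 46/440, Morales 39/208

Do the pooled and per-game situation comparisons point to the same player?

Regular time: Davis 332/398 = 83.4%, Morales 430/451 = 95.3% → Morales
Clutch time: Davis 46/440 = 10.5%, Morales 39/208 = 18.8% → Morales
Overall: Davis 378/838 = 45.1%, Morales 469/659 = 71.2% → Morales
Morales wins overall and in every game group — no reversal.

Yes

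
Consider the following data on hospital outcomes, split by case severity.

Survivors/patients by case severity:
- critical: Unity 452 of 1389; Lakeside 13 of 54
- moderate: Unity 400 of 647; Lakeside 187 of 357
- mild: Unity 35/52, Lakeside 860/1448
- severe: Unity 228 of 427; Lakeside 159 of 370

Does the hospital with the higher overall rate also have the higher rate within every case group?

Critical: Unity 452/1389 = 32.5%, Lakeside 13/54 = 24.1% → Unity
Moderate: Unity 400/647 = 61.8%, Lakeside 187/357 = 52.4% → Unity
Mild: Unity 35/52 = 67.3%, Lakeside 860/1448 = 59.4% → Unity
Severe: Unity 228/427 = 53.4%, Lakeside 159/370 = 43.0% → Unity
Overall: Unity 1115/2515 = 44.3%, Lakeside 1219/2229 = 54.7% → Lakeside
Unity wins each case group but Lakeside wins overall — the comparison reverses. Unity's patients skew toward critical, which has a lower base rate.

No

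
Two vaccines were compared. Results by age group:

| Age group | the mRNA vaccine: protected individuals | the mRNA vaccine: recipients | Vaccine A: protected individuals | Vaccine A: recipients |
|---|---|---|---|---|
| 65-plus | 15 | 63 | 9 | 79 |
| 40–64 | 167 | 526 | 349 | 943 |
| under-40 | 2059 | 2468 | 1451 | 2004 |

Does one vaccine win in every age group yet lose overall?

No

65-plus: the mRNA vaccine 15/63 = 23.8%, Vaccine A 9/79 = 11.4% → the mRNA vaccine
40–64: the mRNA vaccine 167/526 = 31.7%, Vaccine A 349/943 = 37.0% → Vaccine A
Under-40: the mRNA vaccine 2059/2468 = 83.4%, Vaccine A 1451/2004 = 72.4% → the mRNA vaccine
Overall: the mRNA vaccine 2241/3057 = 73.3%, Vaccine A 1809/3026 = 59.8% → the mRNA vaccine
Neither sweeps: the mRNA vaccine wins 2 of 3 groups, Vaccine A wins 1. The mRNA vaccine wins overall but not every group — no Simpson reversal.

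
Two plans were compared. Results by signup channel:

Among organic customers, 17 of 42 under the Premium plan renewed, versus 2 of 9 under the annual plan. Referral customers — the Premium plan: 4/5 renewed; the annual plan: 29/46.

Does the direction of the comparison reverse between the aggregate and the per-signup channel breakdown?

Organic: the Premium plan 17/42 = 40.5%, the annual plan 2/9 = 22.2% → the Premium plan
Referral: the Premium plan 4/5 = 80.0%, the annual plan 29/46 = 63.0% → the Premium plan
Overall: the Premium plan 21/47 = 44.7%, the annual plan 31/55 = 56.4% → the annual plan
The Premium plan wins each signup group but the annual plan wins overall — the comparison reverses. The Premium plan's customers skew toward organic, which has a lower base rate.

Yes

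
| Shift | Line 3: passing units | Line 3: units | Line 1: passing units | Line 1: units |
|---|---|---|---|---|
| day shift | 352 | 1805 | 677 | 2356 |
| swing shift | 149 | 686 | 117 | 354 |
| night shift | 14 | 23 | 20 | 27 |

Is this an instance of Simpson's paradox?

Day shift: Line 3 352/1805 = 19.5%, Line 1 677/2356 = 28.7% → Line 1
Swing shift: Line 3 149/686 = 21.7%, Line 1 117/354 = 33.1% → Line 1
Night shift: Line 3 14/23 = 60.9%, Line 1 20/27 = 74.1% → Line 1
Overall: Line 3 515/2514 = 20.5%, Line 1 814/2737 = 29.7% → Line 1
Line 1 wins overall and in every shift group — no reversal.

No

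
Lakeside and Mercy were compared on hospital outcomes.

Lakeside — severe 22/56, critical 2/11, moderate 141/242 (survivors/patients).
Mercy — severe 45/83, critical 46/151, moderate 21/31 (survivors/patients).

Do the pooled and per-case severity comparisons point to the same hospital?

Severe: Lakeside 22/56 = 39.3%, Mercy 45/83 = 54.2% → Mercy
Critical: Lakeside 2/11 = 18.2%, Mercy 46/151 = 30.5% → Mercy
Moderate: Lakeside 141/242 = 58.3%, Mercy 21/31 = 67.7% → Mercy
Overall: Lakeside 165/309 = 53.4%, Mercy 112/265 = 42.3% → Lakeside
Mercy wins each case group but Lakeside wins overall — the comparison reverses. Mercy's patients skew toward critical, which has a lower base rate.

No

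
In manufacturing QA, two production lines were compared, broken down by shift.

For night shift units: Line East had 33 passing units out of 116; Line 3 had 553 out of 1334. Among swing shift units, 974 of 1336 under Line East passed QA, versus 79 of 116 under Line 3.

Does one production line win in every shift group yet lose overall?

No

Night shift: Line East 33/116 = 28.4%, Line 3 553/1334 = 41.5% → Line 3
Swing shift: Line East 974/1336 = 72.9%, Line 3 79/116 = 68.1% → Line East
Overall: Line East 1007/1452 = 69.4%, Line 3 632/1450 = 43.6% → Line East
Neither sweeps: Line East wins 1 of 2 groups, Line 3 wins 1. Line East wins overall but not every group — no Simpson reversal.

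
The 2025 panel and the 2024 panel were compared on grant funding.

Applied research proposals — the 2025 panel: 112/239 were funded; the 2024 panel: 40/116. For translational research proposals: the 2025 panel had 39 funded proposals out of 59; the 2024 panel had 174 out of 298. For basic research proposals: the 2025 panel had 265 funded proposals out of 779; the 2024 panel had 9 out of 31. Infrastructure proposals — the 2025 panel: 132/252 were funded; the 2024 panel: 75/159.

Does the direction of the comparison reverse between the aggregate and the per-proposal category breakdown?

Yes

Applied research: the 2025 panel 112/239 = 46.9%, the 2024 panel 40/116 = 34.5% → the 2025 panel
Translational research: the 2025 panel 39/59 = 66.1%, the 2024 panel 174/298 = 58.4% → the 2025 panel
Basic research: the 2025 panel 265/779 = 34.0%, the 2024 panel 9/31 = 29.0% → the 2025 panel
Infrastructure: the 2025 panel 132/252 = 52.4%, the 2024 panel 75/159 = 47.2% → the 2025 panel
Overall: the 2025 panel 548/1329 = 41.2%, the 2024 panel 298/604 = 49.3% → the 2024 panel
The 2025 panel wins each proposal group but the 2024 panel wins overall — the comparison reverses. The 2025 panel's proposals skew toward basic research, which has a lower base rate.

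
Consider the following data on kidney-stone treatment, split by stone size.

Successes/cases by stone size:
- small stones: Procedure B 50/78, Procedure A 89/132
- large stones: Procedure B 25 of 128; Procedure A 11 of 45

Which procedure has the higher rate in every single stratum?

Procedure A

Small stones: Procedure B 50/78 = 64.1%, Procedure A 89/132 = 67.4% → Procedure A
Large stones: Procedure B 25/128 = 19.5%, Procedure A 11/45 = 24.4% → Procedure A
Procedure A has the higher rate in both groups.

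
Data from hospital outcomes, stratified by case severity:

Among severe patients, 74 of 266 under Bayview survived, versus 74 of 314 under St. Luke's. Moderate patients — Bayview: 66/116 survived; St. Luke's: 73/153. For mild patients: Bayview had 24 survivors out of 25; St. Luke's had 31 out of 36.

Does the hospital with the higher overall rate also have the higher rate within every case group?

Severe: Bayview 74/266 = 27.8%, St. Luke's 74/314 = 23.6% → Bayview
Moderate: Bayview 66/116 = 56.9%, St. Luke's 73/153 = 47.7% → Bayview
Mild: Bayview 24/25 = 96.0%, St. Luke's 31/36 = 86.1% → Bayview
Overall: Bayview 164/407 = 40.3%, St. Luke's 178/503 = 35.4% → Bayview
Bayview wins overall and in every case group — no reversal.

Yes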